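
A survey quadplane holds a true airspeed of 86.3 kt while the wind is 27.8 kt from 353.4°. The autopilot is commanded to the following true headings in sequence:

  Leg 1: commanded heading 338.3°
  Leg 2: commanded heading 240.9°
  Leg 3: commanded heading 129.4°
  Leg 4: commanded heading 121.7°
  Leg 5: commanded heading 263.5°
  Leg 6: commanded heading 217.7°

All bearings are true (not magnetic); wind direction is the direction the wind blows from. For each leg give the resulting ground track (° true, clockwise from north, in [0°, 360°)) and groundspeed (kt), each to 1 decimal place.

Leg 1: track=331.4°, groundspeed=59.9 kt
Leg 2: track=226.1°, groundspeed=100.3 kt
Leg 3: track=139.7°, groundspeed=108.0 kt
Leg 4: track=133.6°, groundspeed=105.8 kt
Leg 5: track=245.6°, groundspeed=90.6 kt
Leg 6: track=207.3°, groundspeed=108.0 kt

Leg 1: heading 338.3°; drift -6.9° → track 331.4°, groundspeed 59.9 kt
Leg 2: heading 240.9°; drift -14.8° → track 226.1°, groundspeed 100.3 kt
Leg 3: heading 129.4°; drift +10.3° → track 139.7°, groundspeed 108.0 kt
Leg 4: heading 121.7°; drift +11.9° → track 133.6°, groundspeed 105.8 kt
Leg 5: heading 263.5°; drift -17.9° → track 245.6°, groundspeed 90.6 kt
Leg 6: heading 217.7°; drift -10.4° → track 207.3°, groundspeed 108.0 kt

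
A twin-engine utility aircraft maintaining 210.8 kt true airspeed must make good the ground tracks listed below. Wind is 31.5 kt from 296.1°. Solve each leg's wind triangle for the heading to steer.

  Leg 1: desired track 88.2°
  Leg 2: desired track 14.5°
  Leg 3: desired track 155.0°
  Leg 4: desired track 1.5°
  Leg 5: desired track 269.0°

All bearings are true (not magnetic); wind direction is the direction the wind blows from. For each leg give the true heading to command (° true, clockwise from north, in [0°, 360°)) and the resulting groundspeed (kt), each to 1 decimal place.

Leg 1: desired track 88.2°; wind correction -4.0° → command heading 84.2°, groundspeed 238.1 kt
Leg 2: desired track 14.5°; wind correction -8.4° → command heading 6.1°, groundspeed 202.2 kt
Leg 3: desired track 155.0°; wind correction +5.4° → command heading 160.4°, groundspeed 234.4 kt
Leg 4: desired track 1.5°; wind correction -7.8° → command heading 353.7°, groundspeed 195.7 kt
Leg 5: desired track 269.0°; wind correction +3.9° → command heading 272.9°, groundspeed 182.3 kt

Leg 1: heading=84.2°, groundspeed=238.1 kt
Leg 2: heading=6.1°, groundspeed=202.2 kt
Leg 3: heading=160.4°, groundspeed=234.4 kt
Leg 4: heading=353.7°, groundspeed=195.7 kt
Leg 5: heading=272.9°, groundspeed=182.3 kt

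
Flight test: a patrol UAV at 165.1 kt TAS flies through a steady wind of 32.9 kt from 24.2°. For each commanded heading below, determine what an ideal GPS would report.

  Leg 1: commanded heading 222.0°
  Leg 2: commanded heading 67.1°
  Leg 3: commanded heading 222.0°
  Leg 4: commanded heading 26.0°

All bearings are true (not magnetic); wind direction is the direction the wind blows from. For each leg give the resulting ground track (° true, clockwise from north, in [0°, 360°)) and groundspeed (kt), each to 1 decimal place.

Leg 1: heading 222.0°; drift -2.9° → track 219.1°, groundspeed 196.7 kt
Leg 2: heading 67.1°; drift +9.0° → track 76.1°, groundspeed 142.8 kt
Leg 3: heading 222.0°; drift -2.9° → track 219.1°, groundspeed 196.7 kt
Leg 4: heading 26.0°; drift +0.4° → track 26.4°, groundspeed 132.2 kt

Leg 1: track=219.1°, groundspeed=196.7 kt
Leg 2: track=76.1°, groundspeed=142.8 kt
Leg 3: track=219.1°, groundspeed=196.7 kt
Leg 4: track=26.4°, groundspeed=132.2 kt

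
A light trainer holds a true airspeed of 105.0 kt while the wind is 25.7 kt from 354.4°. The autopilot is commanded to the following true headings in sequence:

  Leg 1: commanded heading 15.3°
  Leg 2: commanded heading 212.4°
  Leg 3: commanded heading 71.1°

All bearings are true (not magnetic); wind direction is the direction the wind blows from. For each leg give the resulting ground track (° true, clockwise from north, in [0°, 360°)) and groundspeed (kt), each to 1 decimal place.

Leg 1: heading 15.3°; drift +6.5° → track 21.8°, groundspeed 81.5 kt
Leg 2: heading 212.4°; drift -7.2° → track 205.2°, groundspeed 126.2 kt
Leg 3: heading 71.1°; drift +14.2° → track 85.3°, groundspeed 102.2 kt

Leg 1: track=21.8°, groundspeed=81.5 kt
Leg 2: track=205.2°, groundspeed=126.2 kt
Leg 3: track=85.3°, groundspeed=102.2 kt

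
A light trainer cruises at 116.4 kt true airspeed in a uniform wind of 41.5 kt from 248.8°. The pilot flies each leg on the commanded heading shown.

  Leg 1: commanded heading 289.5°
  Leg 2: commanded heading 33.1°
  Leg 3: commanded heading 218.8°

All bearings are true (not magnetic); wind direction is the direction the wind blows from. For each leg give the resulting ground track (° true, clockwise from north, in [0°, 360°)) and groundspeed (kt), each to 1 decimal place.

Leg 1: heading 289.5°; drift +17.7° → track 307.2°, groundspeed 89.1 kt
Leg 2: heading 33.1°; drift +9.2° → track 42.3°, groundspeed 152.0 kt
Leg 3: heading 218.8°; drift -14.5° → track 204.3°, groundspeed 83.1 kt

Leg 1: track=307.2°, groundspeed=89.1 kt
Leg 2: track=42.3°, groundspeed=152.0 kt
Leg 3: track=204.3°, groundspeed=83.1 kt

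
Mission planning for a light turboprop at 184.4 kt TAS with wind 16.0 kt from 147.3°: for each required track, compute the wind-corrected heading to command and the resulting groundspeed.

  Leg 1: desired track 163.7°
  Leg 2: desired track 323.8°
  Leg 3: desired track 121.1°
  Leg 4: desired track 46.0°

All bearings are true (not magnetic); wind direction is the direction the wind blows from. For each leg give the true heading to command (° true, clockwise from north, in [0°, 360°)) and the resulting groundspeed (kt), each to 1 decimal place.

Leg 1: heading=162.3°, groundspeed=169.0 kt
Leg 2: heading=323.5°, groundspeed=200.4 kt
Leg 3: heading=123.3°, groundspeed=169.9 kt
Leg 4: heading=50.9°, groundspeed=186.9 kt

Leg 1: desired track 163.7°; wind correction -1.4° → command heading 162.3°, groundspeed 169.0 kt
Leg 2: desired track 323.8°; wind correction -0.3° → command heading 323.5°, groundspeed 200.4 kt
Leg 3: desired track 121.1°; wind correction +2.2° → command heading 123.3°, groundspeed 169.9 kt
Leg 4: desired track 46.0°; wind correction +4.9° → command heading 50.9°, groundspeed 186.9 kt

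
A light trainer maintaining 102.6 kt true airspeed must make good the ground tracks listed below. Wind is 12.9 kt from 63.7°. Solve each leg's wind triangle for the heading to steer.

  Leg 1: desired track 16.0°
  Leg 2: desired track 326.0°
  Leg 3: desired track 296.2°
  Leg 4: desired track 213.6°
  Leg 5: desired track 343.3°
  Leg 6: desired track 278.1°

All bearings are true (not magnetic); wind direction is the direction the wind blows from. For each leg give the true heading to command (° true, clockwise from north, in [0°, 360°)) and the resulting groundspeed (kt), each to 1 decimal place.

Leg 1: heading=21.3°, groundspeed=93.5 kt
Leg 2: heading=333.2°, groundspeed=103.5 kt
Leg 3: heading=301.9°, groundspeed=109.9 kt
Leg 4: heading=210.0°, groundspeed=113.6 kt
Leg 5: heading=350.4°, groundspeed=99.7 kt
Leg 6: heading=282.2°, groundspeed=113.0 kt

Leg 1: desired track 16.0°; wind correction +5.3° → command heading 21.3°, groundspeed 93.5 kt
Leg 2: desired track 326.0°; wind correction +7.2° → command heading 333.2°, groundspeed 103.5 kt
Leg 3: desired track 296.2°; wind correction +5.7° → command heading 301.9°, groundspeed 109.9 kt
Leg 4: desired track 213.6°; wind correction -3.6° → command heading 210.0°, groundspeed 113.6 kt
Leg 5: desired track 343.3°; wind correction +7.1° → command heading 350.4°, groundspeed 99.7 kt
Leg 6: desired track 278.1°; wind correction +4.1° → command heading 282.2°, groundspeed 113.0 kt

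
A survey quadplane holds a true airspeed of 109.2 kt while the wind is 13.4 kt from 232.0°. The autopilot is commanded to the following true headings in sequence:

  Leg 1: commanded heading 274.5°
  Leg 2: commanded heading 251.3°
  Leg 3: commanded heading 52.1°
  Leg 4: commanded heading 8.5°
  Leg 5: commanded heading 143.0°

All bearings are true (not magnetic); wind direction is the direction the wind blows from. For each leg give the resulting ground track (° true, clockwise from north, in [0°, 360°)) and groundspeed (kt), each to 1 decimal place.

Leg 1: heading 274.5°; drift +5.2° → track 279.7°, groundspeed 99.7 kt
Leg 2: heading 251.3°; drift +2.6° → track 253.9°, groundspeed 96.7 kt
Leg 3: heading 52.1°; drift +0.0° → track 52.1°, groundspeed 122.6 kt
Leg 4: heading 8.5°; drift +4.4° → track 12.9°, groundspeed 119.3 kt
Leg 5: heading 143.0°; drift -7.0° → track 136.0°, groundspeed 109.8 kt

Leg 1: track=279.7°, groundspeed=99.7 kt
Leg 2: track=253.9°, groundspeed=96.7 kt
Leg 3: track=52.1°, groundspeed=122.6 kt
Leg 4: track=12.9°, groundspeed=119.3 kt
Leg 5: track=136.0°, groundspeed=109.8 kt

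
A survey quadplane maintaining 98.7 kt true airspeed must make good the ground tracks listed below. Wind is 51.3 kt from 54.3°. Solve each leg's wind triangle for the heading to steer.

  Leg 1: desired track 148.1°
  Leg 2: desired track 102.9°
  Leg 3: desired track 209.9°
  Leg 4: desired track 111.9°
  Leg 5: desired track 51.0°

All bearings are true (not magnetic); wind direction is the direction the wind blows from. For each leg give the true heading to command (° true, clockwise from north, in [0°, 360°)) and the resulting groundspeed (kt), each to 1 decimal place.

Leg 1: desired track 148.1°; wind correction -31.2° → command heading 116.9°, groundspeed 87.8 kt
Leg 2: desired track 102.9°; wind correction -22.9° → command heading 80.0°, groundspeed 57.0 kt
Leg 3: desired track 209.9°; wind correction -12.4° → command heading 197.5°, groundspeed 143.1 kt
Leg 4: desired track 111.9°; wind correction -26.0° → command heading 85.9°, groundspeed 61.2 kt
Leg 5: desired track 51.0°; wind correction +1.7° → command heading 52.7°, groundspeed 47.4 kt

Leg 1: heading=116.9°, groundspeed=87.8 kt
Leg 2: heading=80.0°, groundspeed=57.0 kt
Leg 3: heading=197.5°, groundspeed=143.1 kt
Leg 4: heading=85.9°, groundspeed=61.2 kt
Leg 5: heading=52.7°, groundspeed=47.4 kt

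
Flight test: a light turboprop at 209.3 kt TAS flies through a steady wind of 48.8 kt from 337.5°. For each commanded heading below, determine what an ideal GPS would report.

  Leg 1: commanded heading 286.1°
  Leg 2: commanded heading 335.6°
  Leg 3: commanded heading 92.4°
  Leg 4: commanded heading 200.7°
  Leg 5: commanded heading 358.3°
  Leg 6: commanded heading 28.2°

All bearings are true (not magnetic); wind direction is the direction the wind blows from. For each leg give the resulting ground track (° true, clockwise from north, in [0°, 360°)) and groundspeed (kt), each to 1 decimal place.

Leg 1: heading 286.1°; drift -12.0° → track 274.1°, groundspeed 182.9 kt
Leg 2: heading 335.6°; drift -0.6° → track 335.0°, groundspeed 160.5 kt
Leg 3: heading 92.4°; drift +10.9° → track 103.3°, groundspeed 234.1 kt
Leg 4: heading 200.7°; drift -7.8° → track 192.9°, groundspeed 247.1 kt
Leg 5: heading 358.3°; drift +6.0° → track 4.3°, groundspeed 164.6 kt
Leg 6: heading 28.2°; drift +12.0° → track 40.2°, groundspeed 182.3 kt

Leg 1: track=274.1°, groundspeed=182.9 kt
Leg 2: track=335.0°, groundspeed=160.5 kt
Leg 3: track=103.3°, groundspeed=234.1 kt
Leg 4: track=192.9°, groundspeed=247.1 kt
Leg 5: track=4.3°, groundspeed=164.6 kt
Leg 6: track=40.2°, groundspeed=182.3 kt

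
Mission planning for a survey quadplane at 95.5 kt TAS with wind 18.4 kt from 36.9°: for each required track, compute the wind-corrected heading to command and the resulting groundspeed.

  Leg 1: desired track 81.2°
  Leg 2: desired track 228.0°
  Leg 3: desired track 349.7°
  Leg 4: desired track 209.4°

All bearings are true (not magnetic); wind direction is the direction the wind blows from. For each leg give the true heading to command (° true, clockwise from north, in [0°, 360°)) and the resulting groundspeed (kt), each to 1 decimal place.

Leg 1: heading=73.5°, groundspeed=81.5 kt
Leg 2: heading=230.1°, groundspeed=113.5 kt
Leg 3: heading=357.8°, groundspeed=82.0 kt
Leg 4: heading=208.0°, groundspeed=113.7 kt

Leg 1: desired track 81.2°; wind correction -7.7° → command heading 73.5°, groundspeed 81.5 kt
Leg 2: desired track 228.0°; wind correction +2.1° → command heading 230.1°, groundspeed 113.5 kt
Leg 3: desired track 349.7°; wind correction +8.1° → command heading 357.8°, groundspeed 82.0 kt
Leg 4: desired track 209.4°; wind correction -1.4° → command heading 208.0°, groundspeed 113.7 kt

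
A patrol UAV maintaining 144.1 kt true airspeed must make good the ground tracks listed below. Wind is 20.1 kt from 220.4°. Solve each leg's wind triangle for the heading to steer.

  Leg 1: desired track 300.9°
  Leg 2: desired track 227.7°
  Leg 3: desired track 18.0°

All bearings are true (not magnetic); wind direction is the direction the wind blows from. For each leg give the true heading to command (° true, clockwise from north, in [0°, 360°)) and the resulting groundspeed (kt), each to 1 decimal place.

Leg 1: desired track 300.9°; wind correction -7.9° → command heading 293.0°, groundspeed 139.4 kt
Leg 2: desired track 227.7°; wind correction -1.0° → command heading 226.7°, groundspeed 124.1 kt
Leg 3: desired track 18.0°; wind correction -3.0° → command heading 15.0°, groundspeed 162.5 kt

Leg 1: heading=293.0°, groundspeed=139.4 kt
Leg 2: heading=226.7°, groundspeed=124.1 kt
Leg 3: heading=15.0°, groundspeed=162.5 kt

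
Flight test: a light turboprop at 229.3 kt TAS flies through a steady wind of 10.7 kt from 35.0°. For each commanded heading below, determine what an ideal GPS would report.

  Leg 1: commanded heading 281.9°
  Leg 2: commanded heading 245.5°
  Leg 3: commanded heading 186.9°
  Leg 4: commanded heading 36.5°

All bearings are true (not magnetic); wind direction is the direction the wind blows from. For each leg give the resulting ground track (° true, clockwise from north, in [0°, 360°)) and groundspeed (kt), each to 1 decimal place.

Leg 1: heading 281.9°; drift -2.4° → track 279.5°, groundspeed 233.7 kt
Leg 2: heading 245.5°; drift -1.3° → track 244.2°, groundspeed 238.6 kt
Leg 3: heading 186.9°; drift +1.2° → track 188.1°, groundspeed 238.8 kt
Leg 4: heading 36.5°; drift +0.1° → track 36.6°, groundspeed 218.6 kt

Leg 1: track=279.5°, groundspeed=233.7 kt
Leg 2: track=244.2°, groundspeed=238.6 kt
Leg 3: track=188.1°, groundspeed=238.8 kt
Leg 4: track=36.6°, groundspeed=218.6 kt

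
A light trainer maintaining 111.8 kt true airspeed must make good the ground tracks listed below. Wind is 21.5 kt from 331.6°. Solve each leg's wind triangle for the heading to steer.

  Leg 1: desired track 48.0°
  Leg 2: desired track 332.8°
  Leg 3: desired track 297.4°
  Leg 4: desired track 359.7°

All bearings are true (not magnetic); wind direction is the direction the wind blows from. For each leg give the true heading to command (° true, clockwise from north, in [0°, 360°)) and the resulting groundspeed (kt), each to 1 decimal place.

Leg 1: desired track 48.0°; wind correction -10.8° → command heading 37.2°, groundspeed 104.8 kt
Leg 2: desired track 332.8°; wind correction -0.2° → command heading 332.6°, groundspeed 90.3 kt
Leg 3: desired track 297.4°; wind correction +6.2° → command heading 303.6°, groundspeed 93.4 kt
Leg 4: desired track 359.7°; wind correction -5.2° → command heading 354.5°, groundspeed 92.4 kt

Leg 1: heading=37.2°, groundspeed=104.8 kt
Leg 2: heading=332.6°, groundspeed=90.3 kt
Leg 3: heading=303.6°, groundspeed=93.4 kt
Leg 4: heading=354.5°, groundspeed=92.4 kt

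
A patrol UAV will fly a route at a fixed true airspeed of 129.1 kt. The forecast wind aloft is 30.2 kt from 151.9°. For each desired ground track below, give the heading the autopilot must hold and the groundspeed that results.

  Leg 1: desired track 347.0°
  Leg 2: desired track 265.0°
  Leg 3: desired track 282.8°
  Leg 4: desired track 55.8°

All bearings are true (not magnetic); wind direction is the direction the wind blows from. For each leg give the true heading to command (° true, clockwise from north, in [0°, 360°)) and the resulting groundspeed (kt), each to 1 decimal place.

Leg 1: desired track 347.0°; wind correction +3.5° → command heading 350.5°, groundspeed 158.0 kt
Leg 2: desired track 265.0°; wind correction -12.4° → command heading 252.6°, groundspeed 137.9 kt
Leg 3: desired track 282.8°; wind correction -10.2° → command heading 272.6°, groundspeed 146.8 kt
Leg 4: desired track 55.8°; wind correction +13.5° → command heading 69.3°, groundspeed 128.8 kt

Leg 1: heading=350.5°, groundspeed=158.0 kt
Leg 2: heading=252.6°, groundspeed=137.9 kt
Leg 3: heading=272.6°, groundspeed=146.8 kt
Leg 4: heading=69.3°, groundspeed=128.8 kt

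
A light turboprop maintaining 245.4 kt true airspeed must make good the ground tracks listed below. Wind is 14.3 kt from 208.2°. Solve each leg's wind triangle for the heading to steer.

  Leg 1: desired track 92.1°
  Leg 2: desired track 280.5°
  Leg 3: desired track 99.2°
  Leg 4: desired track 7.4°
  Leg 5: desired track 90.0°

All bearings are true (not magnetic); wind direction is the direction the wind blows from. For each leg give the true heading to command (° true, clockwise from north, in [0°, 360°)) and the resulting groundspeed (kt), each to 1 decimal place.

Leg 1: desired track 92.1°; wind correction +3.0° → command heading 95.1°, groundspeed 251.4 kt
Leg 2: desired track 280.5°; wind correction -3.2° → command heading 277.3°, groundspeed 240.7 kt
Leg 3: desired track 99.2°; wind correction +3.2° → command heading 102.4°, groundspeed 249.7 kt
Leg 4: desired track 7.4°; wind correction -1.2° → command heading 6.2°, groundspeed 258.7 kt
Leg 5: desired track 90.0°; wind correction +2.9° → command heading 92.9°, groundspeed 251.8 kt

Leg 1: heading=95.1°, groundspeed=251.4 kt
Leg 2: heading=277.3°, groundspeed=240.7 kt
Leg 3: heading=102.4°, groundspeed=249.7 kt
Leg 4: heading=6.2°, groundspeed=258.7 kt
Leg 5: heading=92.9°, groundspeed=251.8 kt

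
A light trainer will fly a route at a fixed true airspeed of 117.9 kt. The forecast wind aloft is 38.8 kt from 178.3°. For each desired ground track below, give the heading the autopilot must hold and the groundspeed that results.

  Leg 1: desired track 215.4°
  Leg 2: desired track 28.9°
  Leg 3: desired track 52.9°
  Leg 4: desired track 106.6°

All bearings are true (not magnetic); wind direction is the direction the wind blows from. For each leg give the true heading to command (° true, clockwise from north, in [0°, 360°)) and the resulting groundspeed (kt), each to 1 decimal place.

Leg 1: heading=204.0°, groundspeed=84.6 kt
Leg 2: heading=38.5°, groundspeed=149.6 kt
Leg 3: heading=68.5°, groundspeed=136.1 kt
Leg 4: heading=124.8°, groundspeed=99.8 kt

Leg 1: desired track 215.4°; wind correction -11.4° → command heading 204.0°, groundspeed 84.6 kt
Leg 2: desired track 28.9°; wind correction +9.6° → command heading 38.5°, groundspeed 149.6 kt
Leg 3: desired track 52.9°; wind correction +15.6° → command heading 68.5°, groundspeed 136.1 kt
Leg 4: desired track 106.6°; wind correction +18.2° → command heading 124.8°, groundspeed 99.8 kt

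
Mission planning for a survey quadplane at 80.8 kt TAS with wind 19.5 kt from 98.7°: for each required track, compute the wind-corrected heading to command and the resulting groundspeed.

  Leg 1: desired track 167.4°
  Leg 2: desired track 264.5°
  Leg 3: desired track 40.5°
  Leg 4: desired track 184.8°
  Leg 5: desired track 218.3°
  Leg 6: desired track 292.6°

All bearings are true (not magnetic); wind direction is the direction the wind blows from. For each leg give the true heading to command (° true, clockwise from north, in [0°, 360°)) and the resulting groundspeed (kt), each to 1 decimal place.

Leg 1: heading=154.4°, groundspeed=71.6 kt
Leg 2: heading=261.1°, groundspeed=99.6 kt
Leg 3: heading=52.3°, groundspeed=68.8 kt
Leg 4: heading=170.9°, groundspeed=77.1 kt
Leg 5: heading=206.2°, groundspeed=88.6 kt
Leg 6: heading=295.9°, groundspeed=99.6 kt

Leg 1: desired track 167.4°; wind correction -13.0° → command heading 154.4°, groundspeed 71.6 kt
Leg 2: desired track 264.5°; wind correction -3.4° → command heading 261.1°, groundspeed 99.6 kt
Leg 3: desired track 40.5°; wind correction +11.8° → command heading 52.3°, groundspeed 68.8 kt
Leg 4: desired track 184.8°; wind correction -13.9° → command heading 170.9°, groundspeed 77.1 kt
Leg 5: desired track 218.3°; wind correction -12.1° → command heading 206.2°, groundspeed 88.6 kt
Leg 6: desired track 292.6°; wind correction +3.3° → command heading 295.9°, groundspeed 99.6 kt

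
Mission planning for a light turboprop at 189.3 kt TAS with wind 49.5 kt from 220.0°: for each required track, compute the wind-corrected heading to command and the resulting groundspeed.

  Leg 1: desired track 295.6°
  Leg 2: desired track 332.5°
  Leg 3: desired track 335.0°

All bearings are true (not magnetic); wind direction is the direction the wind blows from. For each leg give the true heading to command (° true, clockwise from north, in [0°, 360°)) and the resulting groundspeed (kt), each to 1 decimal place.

Leg 1: heading=280.9°, groundspeed=170.8 kt
Leg 2: heading=318.5°, groundspeed=202.6 kt
Leg 3: heading=321.3°, groundspeed=204.8 kt

Leg 1: desired track 295.6°; wind correction -14.7° → command heading 280.9°, groundspeed 170.8 kt
Leg 2: desired track 332.5°; wind correction -14.0° → command heading 318.5°, groundspeed 202.6 kt
Leg 3: desired track 335.0°; wind correction -13.7° → command heading 321.3°, groundspeed 204.8 kt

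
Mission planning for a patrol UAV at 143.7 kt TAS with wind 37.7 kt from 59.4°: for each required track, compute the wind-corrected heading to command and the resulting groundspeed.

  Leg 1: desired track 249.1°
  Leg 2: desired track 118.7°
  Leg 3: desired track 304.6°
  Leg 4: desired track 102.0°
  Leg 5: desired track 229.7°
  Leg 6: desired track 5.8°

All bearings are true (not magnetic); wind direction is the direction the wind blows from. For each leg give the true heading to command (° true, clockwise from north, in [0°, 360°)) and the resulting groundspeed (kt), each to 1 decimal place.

Leg 1: heading=251.6°, groundspeed=180.7 kt
Leg 2: heading=105.7°, groundspeed=120.7 kt
Leg 3: heading=318.4°, groundspeed=155.4 kt
Leg 4: heading=91.8°, groundspeed=113.7 kt
Leg 5: heading=227.2°, groundspeed=180.7 kt
Leg 6: heading=18.0°, groundspeed=118.1 kt

Leg 1: desired track 249.1°; wind correction +2.5° → command heading 251.6°, groundspeed 180.7 kt
Leg 2: desired track 118.7°; wind correction -13.0° → command heading 105.7°, groundspeed 120.7 kt
Leg 3: desired track 304.6°; wind correction +13.8° → command heading 318.4°, groundspeed 155.4 kt
Leg 4: desired track 102.0°; wind correction -10.2° → command heading 91.8°, groundspeed 113.7 kt
Leg 5: desired track 229.7°; wind correction -2.5° → command heading 227.2°, groundspeed 180.7 kt
Leg 6: desired track 5.8°; wind correction +12.2° → command heading 18.0°, groundspeed 118.1 kt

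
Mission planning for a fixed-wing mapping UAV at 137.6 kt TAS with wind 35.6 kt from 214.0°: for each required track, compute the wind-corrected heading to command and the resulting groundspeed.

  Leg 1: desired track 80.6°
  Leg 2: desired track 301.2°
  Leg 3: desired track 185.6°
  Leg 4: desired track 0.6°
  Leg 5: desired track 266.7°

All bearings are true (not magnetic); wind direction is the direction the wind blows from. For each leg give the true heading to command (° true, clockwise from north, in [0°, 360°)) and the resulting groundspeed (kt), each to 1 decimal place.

Leg 1: desired track 80.6°; wind correction +10.8° → command heading 91.4°, groundspeed 159.6 kt
Leg 2: desired track 301.2°; wind correction -15.0° → command heading 286.2°, groundspeed 131.2 kt
Leg 3: desired track 185.6°; wind correction +7.1° → command heading 192.7°, groundspeed 105.2 kt
Leg 4: desired track 0.6°; wind correction -8.2° → command heading 352.4°, groundspeed 165.9 kt
Leg 5: desired track 266.7°; wind correction -11.9° → command heading 254.8°, groundspeed 113.1 kt

Leg 1: heading=91.4°, groundspeed=159.6 kt
Leg 2: heading=286.2°, groundspeed=131.2 kt
Leg 3: heading=192.7°, groundspeed=105.2 kt
Leg 4: heading=352.4°, groundspeed=165.9 kt
Leg 5: heading=254.8°, groundspeed=113.1 kt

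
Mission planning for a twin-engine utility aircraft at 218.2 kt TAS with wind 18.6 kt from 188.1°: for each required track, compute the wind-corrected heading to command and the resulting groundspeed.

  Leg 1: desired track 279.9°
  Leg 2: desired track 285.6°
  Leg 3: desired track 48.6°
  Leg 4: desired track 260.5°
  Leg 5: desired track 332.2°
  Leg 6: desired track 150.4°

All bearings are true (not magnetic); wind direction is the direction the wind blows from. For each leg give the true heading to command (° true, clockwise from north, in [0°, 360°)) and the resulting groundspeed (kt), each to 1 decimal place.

Leg 1: heading=275.0°, groundspeed=218.0 kt
Leg 2: heading=280.8°, groundspeed=219.8 kt
Leg 3: heading=51.8°, groundspeed=232.0 kt
Leg 4: heading=255.8°, groundspeed=211.9 kt
Leg 5: heading=329.3°, groundspeed=233.0 kt
Leg 6: heading=153.4°, groundspeed=203.2 kt

Leg 1: desired track 279.9°; wind correction -4.9° → command heading 275.0°, groundspeed 218.0 kt
Leg 2: desired track 285.6°; wind correction -4.8° → command heading 280.8°, groundspeed 219.8 kt
Leg 3: desired track 48.6°; wind correction +3.2° → command heading 51.8°, groundspeed 232.0 kt
Leg 4: desired track 260.5°; wind correction -4.7° → command heading 255.8°, groundspeed 211.9 kt
Leg 5: desired track 332.2°; wind correction -2.9° → command heading 329.3°, groundspeed 233.0 kt
Leg 6: desired track 150.4°; wind correction +3.0° → command heading 153.4°, groundspeed 203.2 kt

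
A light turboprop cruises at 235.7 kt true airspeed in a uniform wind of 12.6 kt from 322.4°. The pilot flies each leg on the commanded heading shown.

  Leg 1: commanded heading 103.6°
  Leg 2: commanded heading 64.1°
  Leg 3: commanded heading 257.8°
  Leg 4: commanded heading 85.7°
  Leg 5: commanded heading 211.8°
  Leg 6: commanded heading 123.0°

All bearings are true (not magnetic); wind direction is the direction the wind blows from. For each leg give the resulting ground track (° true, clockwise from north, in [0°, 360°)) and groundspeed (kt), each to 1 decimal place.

Leg 1: heading 103.6°; drift +1.8° → track 105.4°, groundspeed 245.6 kt
Leg 2: heading 64.1°; drift +3.0° → track 67.1°, groundspeed 238.6 kt
Leg 3: heading 257.8°; drift -2.8° → track 255.0°, groundspeed 230.6 kt
Leg 4: heading 85.7°; drift +2.5° → track 88.2°, groundspeed 242.8 kt
Leg 5: heading 211.8°; drift -2.8° → track 209.0°, groundspeed 240.4 kt
Leg 6: heading 123.0°; drift +1.0° → track 124.0°, groundspeed 247.6 kt

Leg 1: track=105.4°, groundspeed=245.6 kt
Leg 2: track=67.1°, groundspeed=238.6 kt
Leg 3: track=255.0°, groundspeed=230.6 kt
Leg 4: track=88.2°, groundspeed=242.8 kt
Leg 5: track=209.0°, groundspeed=240.4 kt
Leg 6: track=124.0°, groundspeed=247.6 kt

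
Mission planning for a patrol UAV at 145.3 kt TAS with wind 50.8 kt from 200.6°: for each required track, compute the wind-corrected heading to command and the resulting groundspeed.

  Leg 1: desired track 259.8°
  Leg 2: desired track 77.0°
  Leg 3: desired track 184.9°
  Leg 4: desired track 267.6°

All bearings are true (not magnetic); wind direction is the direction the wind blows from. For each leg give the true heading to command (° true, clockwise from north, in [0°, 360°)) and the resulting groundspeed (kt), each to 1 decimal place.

Leg 1: desired track 259.8°; wind correction -17.5° → command heading 242.3°, groundspeed 112.6 kt
Leg 2: desired track 77.0°; wind correction +16.9° → command heading 93.9°, groundspeed 167.1 kt
Leg 3: desired track 184.9°; wind correction +5.4° → command heading 190.3°, groundspeed 95.7 kt
Leg 4: desired track 267.6°; wind correction -18.8° → command heading 248.8°, groundspeed 117.7 kt

Leg 1: heading=242.3°, groundspeed=112.6 kt
Leg 2: heading=93.9°, groundspeed=167.1 kt
Leg 3: heading=190.3°, groundspeed=95.7 kt
Leg 4: heading=248.8°, groundspeed=117.7 kt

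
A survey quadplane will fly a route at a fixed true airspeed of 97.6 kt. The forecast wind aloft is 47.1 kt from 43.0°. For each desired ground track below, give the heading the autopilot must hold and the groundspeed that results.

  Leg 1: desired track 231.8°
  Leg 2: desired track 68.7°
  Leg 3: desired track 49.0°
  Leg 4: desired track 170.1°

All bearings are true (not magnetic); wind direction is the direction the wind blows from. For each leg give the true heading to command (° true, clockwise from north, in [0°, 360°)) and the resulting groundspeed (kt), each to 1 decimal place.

Leg 1: heading=236.0°, groundspeed=143.9 kt
Leg 2: heading=56.6°, groundspeed=53.0 kt
Leg 3: heading=46.1°, groundspeed=50.6 kt
Leg 4: heading=147.5°, groundspeed=118.5 kt

Leg 1: desired track 231.8°; wind correction +4.2° → command heading 236.0°, groundspeed 143.9 kt
Leg 2: desired track 68.7°; wind correction -12.1° → command heading 56.6°, groundspeed 53.0 kt
Leg 3: desired track 49.0°; wind correction -2.9° → command heading 46.1°, groundspeed 50.6 kt
Leg 4: desired track 170.1°; wind correction -22.6° → command heading 147.5°, groundspeed 118.5 kt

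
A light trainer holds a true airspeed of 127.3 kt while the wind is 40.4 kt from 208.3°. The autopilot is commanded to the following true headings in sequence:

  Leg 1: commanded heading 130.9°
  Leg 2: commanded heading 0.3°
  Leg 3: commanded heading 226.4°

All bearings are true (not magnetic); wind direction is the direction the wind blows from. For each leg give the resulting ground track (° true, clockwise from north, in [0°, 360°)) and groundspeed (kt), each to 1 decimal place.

Leg 1: heading 130.9°; drift -18.4° → track 112.5°, groundspeed 124.9 kt
Leg 2: heading 0.3°; drift +6.6° → track 6.9°, groundspeed 164.1 kt
Leg 3: heading 226.4°; drift +8.0° → track 234.4°, groundspeed 89.8 kt

Leg 1: track=112.5°, groundspeed=124.9 kt
Leg 2: track=6.9°, groundspeed=164.1 kt
Leg 3: track=234.4°, groundspeed=89.8 kt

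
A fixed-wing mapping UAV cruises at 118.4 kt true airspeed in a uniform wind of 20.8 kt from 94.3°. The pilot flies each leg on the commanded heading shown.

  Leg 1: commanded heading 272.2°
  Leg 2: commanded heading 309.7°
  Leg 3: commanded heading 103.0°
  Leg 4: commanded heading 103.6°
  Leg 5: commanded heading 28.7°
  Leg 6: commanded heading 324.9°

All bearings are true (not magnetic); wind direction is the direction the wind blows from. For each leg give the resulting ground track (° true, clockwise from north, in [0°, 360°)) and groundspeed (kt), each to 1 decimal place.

Leg 1: track=272.5°, groundspeed=139.2 kt
Leg 2: track=304.6°, groundspeed=135.9 kt
Leg 3: track=104.8°, groundspeed=97.9 kt
Leg 4: track=105.6°, groundspeed=97.9 kt
Leg 5: track=18.9°, groundspeed=111.4 kt
Leg 6: track=317.9°, groundspeed=132.6 kt

Leg 1: heading 272.2°; drift +0.3° → track 272.5°, groundspeed 139.2 kt
Leg 2: heading 309.7°; drift -5.1° → track 304.6°, groundspeed 135.9 kt
Leg 3: heading 103.0°; drift +1.8° → track 104.8°, groundspeed 97.9 kt
Leg 4: heading 103.6°; drift +2.0° → track 105.6°, groundspeed 97.9 kt
Leg 5: heading 28.7°; drift -9.8° → track 18.9°, groundspeed 111.4 kt
Leg 6: heading 324.9°; drift -7.0° → track 317.9°, groundspeed 132.6 kt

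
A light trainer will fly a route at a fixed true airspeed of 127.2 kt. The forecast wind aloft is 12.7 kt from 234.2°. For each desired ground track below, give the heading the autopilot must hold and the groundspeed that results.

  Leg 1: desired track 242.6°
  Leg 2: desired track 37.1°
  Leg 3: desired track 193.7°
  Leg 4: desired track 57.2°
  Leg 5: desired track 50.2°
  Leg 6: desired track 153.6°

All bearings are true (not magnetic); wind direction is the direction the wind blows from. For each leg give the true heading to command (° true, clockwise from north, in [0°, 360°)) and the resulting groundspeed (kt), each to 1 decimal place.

Leg 1: heading=241.8°, groundspeed=114.6 kt
Leg 2: heading=35.4°, groundspeed=139.3 kt
Leg 3: heading=197.4°, groundspeed=117.3 kt
Leg 4: heading=57.5°, groundspeed=139.9 kt
Leg 5: heading=49.8°, groundspeed=139.9 kt
Leg 6: heading=159.3°, groundspeed=124.5 kt

Leg 1: desired track 242.6°; wind correction -0.8° → command heading 241.8°, groundspeed 114.6 kt
Leg 2: desired track 37.1°; wind correction -1.7° → command heading 35.4°, groundspeed 139.3 kt
Leg 3: desired track 193.7°; wind correction +3.7° → command heading 197.4°, groundspeed 117.3 kt
Leg 4: desired track 57.2°; wind correction +0.3° → command heading 57.5°, groundspeed 139.9 kt
Leg 5: desired track 50.2°; wind correction -0.4° → command heading 49.8°, groundspeed 139.9 kt
Leg 6: desired track 153.6°; wind correction +5.7° → command heading 159.3°, groundspeed 124.5 kt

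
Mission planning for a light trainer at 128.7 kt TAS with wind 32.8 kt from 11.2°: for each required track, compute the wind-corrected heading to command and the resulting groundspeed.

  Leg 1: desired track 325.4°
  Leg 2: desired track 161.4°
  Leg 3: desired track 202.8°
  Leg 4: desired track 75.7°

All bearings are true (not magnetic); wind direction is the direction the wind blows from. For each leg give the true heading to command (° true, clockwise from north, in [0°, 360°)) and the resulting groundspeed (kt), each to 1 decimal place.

Leg 1: heading=335.9°, groundspeed=103.7 kt
Leg 2: heading=154.1°, groundspeed=156.1 kt
Leg 3: heading=205.7°, groundspeed=160.7 kt
Leg 4: heading=62.4°, groundspeed=111.1 kt

Leg 1: desired track 325.4°; wind correction +10.5° → command heading 335.9°, groundspeed 103.7 kt
Leg 2: desired track 161.4°; wind correction -7.3° → command heading 154.1°, groundspeed 156.1 kt
Leg 3: desired track 202.8°; wind correction +2.9° → command heading 205.7°, groundspeed 160.7 kt
Leg 4: desired track 75.7°; wind correction -13.3° → command heading 62.4°, groundspeed 111.1 kt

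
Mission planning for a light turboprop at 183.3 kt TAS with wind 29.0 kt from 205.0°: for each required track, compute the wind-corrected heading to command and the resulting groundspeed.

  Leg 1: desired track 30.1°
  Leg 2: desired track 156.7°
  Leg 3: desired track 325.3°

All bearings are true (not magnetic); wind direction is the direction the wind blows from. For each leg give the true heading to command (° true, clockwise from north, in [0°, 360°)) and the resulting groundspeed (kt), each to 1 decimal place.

Leg 1: heading=30.9°, groundspeed=212.2 kt
Leg 2: heading=163.5°, groundspeed=162.7 kt
Leg 3: heading=317.4°, groundspeed=196.2 kt

Leg 1: desired track 30.1°; wind correction +0.8° → command heading 30.9°, groundspeed 212.2 kt
Leg 2: desired track 156.7°; wind correction +6.8° → command heading 163.5°, groundspeed 162.7 kt
Leg 3: desired track 325.3°; wind correction -7.9° → command heading 317.4°, groundspeed 196.2 kt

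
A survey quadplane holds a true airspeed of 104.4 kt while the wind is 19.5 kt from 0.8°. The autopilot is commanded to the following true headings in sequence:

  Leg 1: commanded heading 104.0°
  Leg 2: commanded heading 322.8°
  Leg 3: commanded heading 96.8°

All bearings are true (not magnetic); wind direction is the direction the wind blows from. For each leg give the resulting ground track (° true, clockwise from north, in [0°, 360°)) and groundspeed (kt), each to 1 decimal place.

Leg 1: track=113.9°, groundspeed=110.5 kt
Leg 2: track=315.1°, groundspeed=89.8 kt
Leg 3: track=107.1°, groundspeed=108.2 kt

Leg 1: heading 104.0°; drift +9.9° → track 113.9°, groundspeed 110.5 kt
Leg 2: heading 322.8°; drift -7.7° → track 315.1°, groundspeed 89.8 kt
Leg 3: heading 96.8°; drift +10.3° → track 107.1°, groundspeed 108.2 kt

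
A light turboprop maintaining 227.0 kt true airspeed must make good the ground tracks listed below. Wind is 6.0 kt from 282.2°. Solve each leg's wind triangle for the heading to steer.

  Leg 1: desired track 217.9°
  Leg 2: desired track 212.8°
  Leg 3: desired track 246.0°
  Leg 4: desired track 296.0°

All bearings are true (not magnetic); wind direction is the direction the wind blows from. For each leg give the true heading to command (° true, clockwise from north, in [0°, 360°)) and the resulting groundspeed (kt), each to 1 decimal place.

Leg 1: desired track 217.9°; wind correction +1.4° → command heading 219.3°, groundspeed 224.3 kt
Leg 2: desired track 212.8°; wind correction +1.4° → command heading 214.2°, groundspeed 224.8 kt
Leg 3: desired track 246.0°; wind correction +0.9° → command heading 246.9°, groundspeed 222.1 kt
Leg 4: desired track 296.0°; wind correction -0.4° → command heading 295.6°, groundspeed 221.2 kt

Leg 1: heading=219.3°, groundspeed=224.3 kt
Leg 2: heading=214.2°, groundspeed=224.8 kt
Leg 3: heading=246.9°, groundspeed=222.1 kt
Leg 4: heading=295.6°, groundspeed=221.2 kt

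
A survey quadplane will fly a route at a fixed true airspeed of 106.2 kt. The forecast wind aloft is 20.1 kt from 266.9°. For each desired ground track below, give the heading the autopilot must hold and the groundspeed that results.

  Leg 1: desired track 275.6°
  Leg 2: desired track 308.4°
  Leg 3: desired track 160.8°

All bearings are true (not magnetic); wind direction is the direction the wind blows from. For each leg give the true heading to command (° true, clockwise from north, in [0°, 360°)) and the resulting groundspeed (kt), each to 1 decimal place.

Leg 1: heading=274.0°, groundspeed=86.3 kt
Leg 2: heading=301.2°, groundspeed=90.3 kt
Leg 3: heading=171.3°, groundspeed=110.0 kt

Leg 1: desired track 275.6°; wind correction -1.6° → command heading 274.0°, groundspeed 86.3 kt
Leg 2: desired track 308.4°; wind correction -7.2° → command heading 301.2°, groundspeed 90.3 kt
Leg 3: desired track 160.8°; wind correction +10.5° → command heading 171.3°, groundspeed 110.0 kt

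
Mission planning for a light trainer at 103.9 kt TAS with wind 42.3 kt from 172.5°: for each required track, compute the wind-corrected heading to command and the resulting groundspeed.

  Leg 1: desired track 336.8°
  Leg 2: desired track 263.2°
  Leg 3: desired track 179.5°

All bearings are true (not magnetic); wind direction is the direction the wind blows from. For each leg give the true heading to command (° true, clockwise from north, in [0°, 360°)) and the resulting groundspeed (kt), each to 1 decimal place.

Leg 1: heading=330.5°, groundspeed=144.0 kt
Leg 2: heading=239.2°, groundspeed=95.4 kt
Leg 3: heading=176.7°, groundspeed=61.8 kt

Leg 1: desired track 336.8°; wind correction -6.3° → command heading 330.5°, groundspeed 144.0 kt
Leg 2: desired track 263.2°; wind correction -24.0° → command heading 239.2°, groundspeed 95.4 kt
Leg 3: desired track 179.5°; wind correction -2.8° → command heading 176.7°, groundspeed 61.8 kt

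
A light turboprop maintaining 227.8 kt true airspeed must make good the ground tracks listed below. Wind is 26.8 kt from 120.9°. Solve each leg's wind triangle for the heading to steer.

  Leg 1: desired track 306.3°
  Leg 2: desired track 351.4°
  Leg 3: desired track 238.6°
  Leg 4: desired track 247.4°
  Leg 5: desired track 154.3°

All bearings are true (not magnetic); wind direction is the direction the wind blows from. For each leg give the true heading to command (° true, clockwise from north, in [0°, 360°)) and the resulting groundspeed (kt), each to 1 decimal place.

Leg 1: heading=306.9°, groundspeed=254.5 kt
Leg 2: heading=356.6°, groundspeed=243.9 kt
Leg 3: heading=232.6°, groundspeed=239.0 kt
Leg 4: heading=242.0°, groundspeed=242.7 kt
Leg 5: heading=150.6°, groundspeed=204.9 kt

Leg 1: desired track 306.3°; wind correction +0.6° → command heading 306.9°, groundspeed 254.5 kt
Leg 2: desired track 351.4°; wind correction +5.2° → command heading 356.6°, groundspeed 243.9 kt
Leg 3: desired track 238.6°; wind correction -6.0° → command heading 232.6°, groundspeed 239.0 kt
Leg 4: desired track 247.4°; wind correction -5.4° → command heading 242.0°, groundspeed 242.7 kt
Leg 5: desired track 154.3°; wind correction -3.7° → command heading 150.6°, groundspeed 204.9 kt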